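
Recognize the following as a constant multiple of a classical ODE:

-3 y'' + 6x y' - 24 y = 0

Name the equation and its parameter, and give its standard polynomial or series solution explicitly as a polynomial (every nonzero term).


All three coefficients share the factor -3; dividing through by -3 gives  y'' - 2x y' + 8 y = 0.
This matches the Hermite equation y'' - 2x y' + 2n y = 0 with 2n = 8, so n = 4; the polynomial solution is H_4(x).
With y = sum_k a_k x^k, matching x^k gives (k+2)(k+1) a_{k+2} = 2(k - n) a_k = 2(k - 4) a_k. The right side vanishes at k = 4, so the series with the parity of 4 terminates at degree 4.
Standard normalization: leading coefficient of H_n is 2^n, so a_4 = 2^4 = 16. Work downward with a_k = (k+1)(k+2) a_{k+2} / (2(k - n)):
  a_2 = (3)(4)(16) / (2(2 - 4)) = 192/(-4) = -48
  a_0 = (1)(2)(-48) / (2(0 - 4)) = -96/(-8) = 12
Hence H_4(x) = 16 x^4 - 48 x^2 + 12.

H_4(x); series = 16 x^4 - 48 x^2 + 12


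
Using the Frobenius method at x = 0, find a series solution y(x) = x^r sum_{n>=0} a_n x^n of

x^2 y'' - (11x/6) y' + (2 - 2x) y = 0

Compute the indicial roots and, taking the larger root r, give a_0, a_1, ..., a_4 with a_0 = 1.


Write in Frobenius form y'' + (p(x)/x) y' + (q(x)/x^2) y = 0:
  p(x) = -11/6,  q(x) = 2 - 2x.
Indicial equation: r(r-1) + (-11/6) r + (2) = 0 -> roots r_1 = 3/2, r_2 = 4/3.
Take r = r_1 = 3/2. Let y(x) = x^r sum_{n>=0} a_n x^n with a_0 = 1.
Substitute y = x^r sum a_n x^n and match x^{r+n}. The recurrence is
  D(n) a_n - 2 a_{n-1} = 0,  where D(n) = (r+n)(r+n-1) + (-11/6)(r+n) + (2).
  a_n = 2 / D(n) * a_{n-1}.
Since the indicial polynomial factors as (r - r_1)(r - r_2), D(n) = (r_1 + n - r_1)(r_1 + n - r_2) = n(n + 1/6).
Evaluating step by step (a_0 = 1):
  n = 1: D(1) = 1(1 + 1/6) = 7/6; numerator = 2(1) = 2; a_1 = (2)/(7/6) = 12/7
  n = 2: D(2) = 2(2 + 1/6) = 13/3; numerator = 2(12/7) = 24/7; a_2 = (24/7)/(13/3) = 72/91
  n = 3: D(3) = 3(3 + 1/6) = 19/2; numerator = 2(72/91) = 144/91; a_3 = (144/91)/(19/2) = 288/1729
  n = 4: D(4) = 4(4 + 1/6) = 50/3; numerator = 2(288/1729) = 576/1729; a_4 = (576/1729)/(50/3) = 864/43225

r = 3/2; a_0 = 1; a_1 = 12/7; a_2 = 72/91; a_3 = 288/1729; a_4 = 864/43225


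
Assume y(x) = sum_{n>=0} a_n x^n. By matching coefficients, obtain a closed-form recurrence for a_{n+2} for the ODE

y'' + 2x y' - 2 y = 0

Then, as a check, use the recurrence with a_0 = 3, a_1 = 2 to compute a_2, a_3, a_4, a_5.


Substitute y = sum_n a_n x^n.
y''(x) has coefficient (n+2)(n+1) a_{n+2} at x^n;
2 x y'(x) has coefficient 2 n a_n at x^n (shift);
-2 y(x) has coefficient -2 a_n at x^n.
Matching x^n: (n+2)(n+1) a_{n+2} + (2n - 2) a_n = 0.
Thus a_{n+2} = (-2n + 2) / ((n+1)(n+2)) * a_n.

Check with a_0 = 3, a_1 = 2 (apply the recurrence for n = 0, 1, 2, 3): a_0 = 3, a_1 = 2, a_2 = 3, a_3 = 0, a_4 = -1/2, a_5 = 0.

a_(n+2) = (-2n + 2) / ((n+1)(n+2)) * a_n; check: a_0 = 3, a_1 = 2, a_2 = 3, a_3 = 0, a_4 = -1/2, a_5 = 0


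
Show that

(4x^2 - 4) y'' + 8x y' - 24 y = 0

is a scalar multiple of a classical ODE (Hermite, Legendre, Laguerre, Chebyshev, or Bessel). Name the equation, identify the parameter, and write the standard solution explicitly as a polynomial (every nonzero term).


All three coefficients share the factor -4; dividing through by -4 gives  (1 - x^2) y'' - 2x y' + 6 y = 0.
This matches the Legendre equation (1 - x^2) y'' - 2x y' + n(n+1) y = 0 (note the -2x y' term) with n(n+1) = 6, so n = 2; the polynomial solution is P_2(x).
With y = sum_k a_k x^k, matching x^k gives (k+2)(k+1) a_{k+2} = [k(k+1) - n(n+1)] a_k = (k - 2)(k + 3) a_k. The right side vanishes at k = 2, so the series with the parity of 2 terminates at degree 2.
Standard normalization (P_n(1) = 1): leading coefficient (2n)!/(2^n (n!)^2) = 24/(4*4) = 3/2, so a_2 = 3/2. Work downward with a_k = (k+1)(k+2) a_{k+2} / ((k - 2)(k + 3)):
  a_0 = (1)(2)(3/2) / ((0 - 2)(0 + 3)) = 3/(-6) = -1/2
Hence P_2(x) = 3 x^2/2 - 1/2.

P_2(x); series = 3 x^2/2 - 1/2


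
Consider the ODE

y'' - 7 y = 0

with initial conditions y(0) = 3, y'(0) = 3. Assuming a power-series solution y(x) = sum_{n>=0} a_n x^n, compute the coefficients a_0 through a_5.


Ansatz: y(x) = sum_{n>=0} a_n x^n, so y'(x) = sum_{n>=1} n a_n x^(n-1) and y''(x) = sum_{n>=2} n(n-1) a_n x^(n-2).
Substitute into P(x) y'' + Q(x) y' + R(x) y = 0 with P(x) = 1, Q(x) = 0, R(x) = -7, and match powers of x.
Initial conditions: a_0 = 3, a_1 = 3.
Setting the coefficient of each power of x to zero and solving order by order (substituting the coefficients already found):
  x^0: 2 a_2 - 7 a_0 = 0  ->  2 a_2 = 7 a_0 = 21  ->  a_2 = 21/2
  x^1: 6 a_3 - 7 a_1 = 0  ->  6 a_3 = 7 a_1 = 21  ->  a_3 = 7/2
  x^2: 12 a_4 - 7 a_2 = 0  ->  12 a_4 = 7 a_2 = 147/2  ->  a_4 = 49/8
  x^3: 20 a_5 - 7 a_3 = 0  ->  20 a_5 = 7 a_3 = 49/2  ->  a_5 = 49/40
Truncated series: y(x) = 3 + 3 x + (21/2) x^2 + (7/2) x^3 + (49/8) x^4 + (49/40) x^5 + O(x^6).

a_0 = 3; a_1 = 3; a_2 = 21/2; a_3 = 7/2; a_4 = 49/8; a_5 = 49/40


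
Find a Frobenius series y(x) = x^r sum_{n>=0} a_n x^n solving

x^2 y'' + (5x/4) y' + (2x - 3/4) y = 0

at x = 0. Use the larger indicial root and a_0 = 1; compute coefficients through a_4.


Write in Frobenius form y'' + (p(x)/x) y' + (q(x)/x^2) y = 0:
  p(x) = 5/4,  q(x) = 2x - 3/4.
Indicial equation: r(r-1) + (5/4) r + (-3/4) = 0 -> roots r_1 = 3/4, r_2 = -1.
Take r = r_1 = 3/4. Let y(x) = x^r sum_{n>=0} a_n x^n with a_0 = 1.
Substitute y = x^r sum a_n x^n and match x^{r+n}. The recurrence is
  D(n) a_n + 2 a_{n-1} = 0,  where D(n) = (r+n)(r+n-1) + (5/4)(r+n) + (-3/4).
  a_n = -2 / D(n) * a_{n-1}.
Since the indicial polynomial factors as (r - r_1)(r - r_2), D(n) = (r_1 + n - r_1)(r_1 + n - r_2) = n(n + 7/4).
Evaluating step by step (a_0 = 1):
  n = 1: D(1) = 1(1 + 7/4) = 11/4; numerator = -2(1) = -2; a_1 = (-2)/(11/4) = -8/11
  n = 2: D(2) = 2(2 + 7/4) = 15/2; numerator = -2(-8/11) = 16/11; a_2 = (16/11)/(15/2) = 32/165
  n = 3: D(3) = 3(3 + 7/4) = 57/4; numerator = -2(32/165) = -64/165; a_3 = (-64/165)/(57/4) = -256/9405
  n = 4: D(4) = 4(4 + 7/4) = 23; numerator = -2(-256/9405) = 512/9405; a_4 = (512/9405)/(23) = 512/216315

r = 3/4; a_0 = 1; a_1 = -8/11; a_2 = 32/165; a_3 = -256/9405; a_4 = 512/216315


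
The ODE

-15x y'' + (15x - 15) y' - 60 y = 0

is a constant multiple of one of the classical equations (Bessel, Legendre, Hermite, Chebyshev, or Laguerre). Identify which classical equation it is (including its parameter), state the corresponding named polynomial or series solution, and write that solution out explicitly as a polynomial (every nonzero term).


All three coefficients share the factor -15; dividing through by -15 gives  x y'' + (1 - x) y' + 4 y = 0.
This matches the Laguerre equation x y'' + (1 - x) y' + n y = 0 with n = 4; the polynomial solution is L_4(x).
With y = sum_k a_k x^k, matching x^k gives (k+1)k a_{k+1} + (k+1) a_{k+1} - k a_k + n a_k = 0, i.e. (k+1)^2 a_{k+1} = (k - n) a_k = (k - 4) a_k. The right side vanishes at k = 4, so the series terminates at degree 4.
Standard normalization L_n(0) = 1 gives a_0 = 1. Work upward with a_{k+1} = (k - 4) a_k / (k+1)^2:
  a_1 = (0 - 4)(1) / 1^2 = -4/1 = -4
  a_2 = (1 - 4)(-4) / 2^2 = 12/4 = 3
  a_3 = (2 - 4)(3) / 3^2 = -6/9 = -2/3
  a_4 = (3 - 4)(-2/3) / 4^2 = (2/3)/16 = 1/24
Hence L_4(x) = x^4/24 - 2 x^3/3 + 3 x^2 - 4 x + 1.

L_4(x); series = x^4/24 - 2 x^3/3 + 3 x^2 - 4 x + 1


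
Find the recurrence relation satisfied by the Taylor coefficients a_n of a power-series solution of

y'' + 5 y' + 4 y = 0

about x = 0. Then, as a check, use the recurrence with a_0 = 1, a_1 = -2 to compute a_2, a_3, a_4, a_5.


Substitute y = sum_n a_n x^n.
y''(x) has coefficient (n+2)(n+1) a_{n+2} at x^n;
5 y'(x) has coefficient 5 (n+1) a_{n+1} at x^n;
4 y(x) has coefficient 4 a_n at x^n.
Matching x^n: (n+2)(n+1) a_{n+2} + 5 (n+1) a_{n+1} + 4 a_n = 0.
Thus a_{n+2} = [-5 (n+1) a_{n+1} - 4 a_n] / ((n+1)(n+2)).

Check with a_0 = 1, a_1 = -2 (apply the recurrence for n = 0, 1, 2, 3): a_0 = 1, a_1 = -2, a_2 = 3, a_3 = -11/3, a_4 = 43/12, a_5 = -57/20.

a_(n+2) = [-5 (n+1) a_(n+1) - 4 a_n] / ((n+1)(n+2)); check: a_0 = 1, a_1 = -2, a_2 = 3, a_3 = -11/3, a_4 = 43/12, a_5 = -57/20


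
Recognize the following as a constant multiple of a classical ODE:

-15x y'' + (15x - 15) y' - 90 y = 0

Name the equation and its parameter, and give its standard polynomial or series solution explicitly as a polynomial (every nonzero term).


All three coefficients share the factor -15; dividing through by -15 gives  x y'' + (1 - x) y' + 6 y = 0.
This matches the Laguerre equation x y'' + (1 - x) y' + n y = 0 with n = 6; the polynomial solution is L_6(x).
With y = sum_k a_k x^k, matching x^k gives (k+1)k a_{k+1} + (k+1) a_{k+1} - k a_k + n a_k = 0, i.e. (k+1)^2 a_{k+1} = (k - n) a_k = (k - 6) a_k. The right side vanishes at k = 6, so the series terminates at degree 6.
Standard normalization L_n(0) = 1 gives a_0 = 1. Work upward with a_{k+1} = (k - 6) a_k / (k+1)^2:
  a_1 = (0 - 6)(1) / 1^2 = -6/1 = -6
  a_2 = (1 - 6)(-6) / 2^2 = 30/4 = 15/2
  a_3 = (2 - 6)(15/2) / 3^2 = -30/9 = -10/3
  a_4 = (3 - 6)(-10/3) / 4^2 = 10/16 = 5/8
  a_5 = (4 - 6)(5/8) / 5^2 = (-5/4)/25 = -1/20
  a_6 = (5 - 6)(-1/20) / 6^2 = (1/20)/36 = 1/720
Hence L_6(x) = x^6/720 - x^5/20 + 5 x^4/8 - 10 x^3/3 + 15 x^2/2 - 6 x + 1.

L_6(x); series = x^6/720 - x^5/20 + 5 x^4/8 - 10 x^3/3 + 15 x^2/2 - 6 x + 1


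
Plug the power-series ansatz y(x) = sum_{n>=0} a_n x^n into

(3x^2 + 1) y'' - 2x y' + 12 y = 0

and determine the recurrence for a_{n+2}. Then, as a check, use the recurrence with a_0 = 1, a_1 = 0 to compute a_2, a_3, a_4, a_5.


Substitute y = sum_n a_n x^n.
(1 + 3 x^2) y'' contributes (n+2)(n+1) a_{n+2} + 3 n(n-1) a_n at x^n.
-2 x y'(x) contributes -2 n a_n at x^n.
12 y(x) contributes 12 a_n at x^n.
Matching x^n: (n+2)(n+1) a_{n+2} + (3 n(n-1) - 2 n + 12) a_n = 0.
Thus a_{n+2} = (-3 n(n-1) + 2 n - 12) / ((n+1)(n+2)) * a_n.

Check with a_0 = 1, a_1 = 0 (apply the recurrence for n = 0, 1, 2, 3): a_0 = 1, a_1 = 0, a_2 = -6, a_3 = 0, a_4 = 7, a_5 = 0.

a_(n+2) = (-3 n(n-1) + 2 n - 12) / ((n+1)(n+2)) * a_n; check: a_0 = 1, a_1 = 0, a_2 = -6, a_3 = 0, a_4 = 7, a_5 = 0


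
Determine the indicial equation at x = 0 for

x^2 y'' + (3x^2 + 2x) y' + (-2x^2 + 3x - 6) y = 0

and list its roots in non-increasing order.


Divide by x^2 to reach normal form y'' + P_1(x) y' + P_2(x) y = 0 with P_1(x) = 3 + 2/x and P_2(x) = -2 + 3/x - 6/x^2.
x = 0 is a singular point because the y'-coefficient 3 + 2/x has a pole at x = 0 and the y-coefficient -2 + 3/x - 6/x^2 has a pole at x = 0.
It is a regular singular point because x P_1(x) = p(x) = 3x + 2 and x^2 P_2(x) = q(x) = -2x^2 + 3x - 6 are polynomials, hence analytic at x = 0.
p(0) = 2,  q(0) = -6.
Indicial equation: r(r-1) + p(0) r + q(0) = 0, i.e. r^2 + (p(0) - 1) r + q(0) = 0, i.e. r^2 + 1 r - 6 = 0.
Discriminant: (1)^2 - 4(-6) = 25, so r = (-1 ± 5)/2.
Solving: r_1 = 2, r_2 = -3.

indicial: r^2 + 1 r - 6 = 0; roots r_1 = 2, r_2 = -3


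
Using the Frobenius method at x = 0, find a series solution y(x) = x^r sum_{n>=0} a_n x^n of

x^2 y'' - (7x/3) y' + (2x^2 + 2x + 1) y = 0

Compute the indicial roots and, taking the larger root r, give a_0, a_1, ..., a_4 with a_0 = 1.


Write in Frobenius form y'' + (p(x)/x) y' + (q(x)/x^2) y = 0:
  p(x) = -7/3,  q(x) = 2x^2 + 2x + 1.
Indicial equation: r(r-1) + (-7/3) r + (1) = 0 -> roots r_1 = 3, r_2 = 1/3.
Take r = r_1 = 3. Let y(x) = x^r sum_{n>=0} a_n x^n with a_0 = 1.
Substitute y = x^r sum a_n x^n and match x^{r+n}. The recurrence is
  D(n) a_n + 2 a_{n-1} + 2 a_{n-2} = 0,  where D(n) = (r+n)(r+n-1) + (-7/3)(r+n) + (1).
  a_n = [-2 a_{n-1} - 2 a_{n-2}] / D(n).
Since the indicial polynomial factors as (r - r_1)(r - r_2), D(n) = (r_1 + n - r_1)(r_1 + n - r_2) = n(n + 8/3).
Evaluating step by step (a_0 = 1):
  n = 1: D(1) = 1(1 + 8/3) = 11/3; numerator = -2(1) = -2; a_1 = (-2)/(11/3) = -6/11
  n = 2: D(2) = 2(2 + 8/3) = 28/3; numerator = -2(-6/11) - 2(1) = -10/11; a_2 = (-10/11)/(28/3) = -15/154
  n = 3: D(3) = 3(3 + 8/3) = 17; numerator = -2(-15/154) - 2(-6/11) = 9/7; a_3 = (9/7)/(17) = 9/119
  n = 4: D(4) = 4(4 + 8/3) = 80/3; numerator = -2(9/119) - 2(-15/154) = 57/1309; a_4 = (57/1309)/(80/3) = 171/104720

r = 3; a_0 = 1; a_1 = -6/11; a_2 = -15/154; a_3 = 9/119; a_4 = 171/104720


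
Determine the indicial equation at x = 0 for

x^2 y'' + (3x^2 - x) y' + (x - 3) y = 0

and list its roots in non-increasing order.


Divide by x^2 to reach normal form y'' + P_1(x) y' + P_2(x) y = 0 with P_1(x) = 3 - 1/x and P_2(x) = 1/x - 3/x^2.
x = 0 is a singular point because the y'-coefficient 3 - 1/x has a pole at x = 0 and the y-coefficient 1/x - 3/x^2 has a pole at x = 0.
It is a regular singular point because x P_1(x) = p(x) = 3x - 1 and x^2 P_2(x) = q(x) = x - 3 are polynomials, hence analytic at x = 0.
p(0) = -1,  q(0) = -3.
Indicial equation: r(r-1) + p(0) r + q(0) = 0, i.e. r^2 + (p(0) - 1) r + q(0) = 0, i.e. r^2 - 2 r - 3 = 0.
Discriminant: (-2)^2 - 4(-3) = 16, so r = (2 ± 4)/2.
Solving: r_1 = 3, r_2 = -1.

indicial: r^2 - 2 r - 3 = 0; roots r_1 = 3, r_2 = -1


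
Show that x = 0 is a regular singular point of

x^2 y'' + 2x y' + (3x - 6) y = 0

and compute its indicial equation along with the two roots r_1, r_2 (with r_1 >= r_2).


Divide by x^2 to reach normal form y'' + P_1(x) y' + P_2(x) y = 0 with P_1(x) = 2/x and P_2(x) = 3/x - 6/x^2.
x = 0 is a singular point because the y'-coefficient 2/x has a pole at x = 0 and the y-coefficient 3/x - 6/x^2 has a pole at x = 0.
It is a regular singular point because x P_1(x) = p(x) = 2 and x^2 P_2(x) = q(x) = 3x - 6 are polynomials, hence analytic at x = 0.
p(0) = 2,  q(0) = -6.
Indicial equation: r(r-1) + p(0) r + q(0) = 0, i.e. r^2 + (p(0) - 1) r + q(0) = 0, i.e. r^2 + 1 r - 6 = 0.
Discriminant: (1)^2 - 4(-6) = 25, so r = (-1 ± 5)/2.
Solving: r_1 = 2, r_2 = -3.

indicial: r^2 + 1 r - 6 = 0; roots r_1 = 2, r_2 = -3


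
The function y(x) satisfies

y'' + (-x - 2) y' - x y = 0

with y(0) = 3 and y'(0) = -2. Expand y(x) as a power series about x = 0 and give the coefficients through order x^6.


Ansatz: y(x) = sum_{n>=0} a_n x^n, so y'(x) = sum_{n>=1} n a_n x^(n-1) and y''(x) = sum_{n>=2} n(n-1) a_n x^(n-2).
Substitute into P(x) y'' + Q(x) y' + R(x) y = 0 with P(x) = 1, Q(x) = -x - 2, R(x) = -x, and match powers of x.
Initial conditions: a_0 = 3, a_1 = -2.
Setting the coefficient of each power of x to zero and solving order by order (substituting the coefficients already found):
  x^0: 2 a_2 - 2 a_1 = 0  ->  2 a_2 = 2 a_1 = -4  ->  a_2 = -2
  x^1: 6 a_3 - 4 a_2 - a_1 - a_0 = 0  ->  6 a_3 = 4 a_2 + a_1 + a_0 = -7  ->  a_3 = -7/6
  x^2: 12 a_4 - 6 a_3 - 2 a_2 - a_1 = 0  ->  12 a_4 = 6 a_3 + 2 a_2 + a_1 = -13  ->  a_4 = -13/12
  x^3: 20 a_5 - 8 a_4 - 3 a_3 - a_2 = 0  ->  20 a_5 = 8 a_4 + 3 a_3 + a_2 = -85/6  ->  a_5 = -17/24
  x^4: 30 a_6 - 10 a_5 - 4 a_4 - a_3 = 0  ->  30 a_6 = 10 a_5 + 4 a_4 + a_3 = -151/12  ->  a_6 = -151/360
Truncated series: y(x) = 3 - 2 x - 2 x^2 - (7/6) x^3 - (13/12) x^4 - (17/24) x^5 - (151/360) x^6 + O(x^7).

a_0 = 3; a_1 = -2; a_2 = -2; a_3 = -7/6; a_4 = -13/12; a_5 = -17/24; a_6 = -151/360


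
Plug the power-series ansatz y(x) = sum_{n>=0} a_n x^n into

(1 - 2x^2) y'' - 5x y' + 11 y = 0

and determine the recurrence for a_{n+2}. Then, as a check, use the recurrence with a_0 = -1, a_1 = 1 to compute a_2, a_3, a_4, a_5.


Substitute y = sum_n a_n x^n.
(1 - 2 x^2) y'' contributes (n+2)(n+1) a_{n+2} - 2 n(n-1) a_n at x^n.
-5 x y'(x) contributes -5 n a_n at x^n.
11 y(x) contributes 11 a_n at x^n.
Matching x^n: (n+2)(n+1) a_{n+2} + (-2 n(n-1) - 5 n + 11) a_n = 0.
Thus a_{n+2} = (2 n(n-1) + 5 n - 11) / ((n+1)(n+2)) * a_n.

Check with a_0 = -1, a_1 = 1 (apply the recurrence for n = 0, 1, 2, 3): a_0 = -1, a_1 = 1, a_2 = 11/2, a_3 = -1, a_4 = 11/8, a_5 = -4/5.

a_(n+2) = (2 n(n-1) + 5 n - 11) / ((n+1)(n+2)) * a_n; check: a_0 = -1, a_1 = 1, a_2 = 11/2, a_3 = -1, a_4 = 11/8, a_5 = -4/5


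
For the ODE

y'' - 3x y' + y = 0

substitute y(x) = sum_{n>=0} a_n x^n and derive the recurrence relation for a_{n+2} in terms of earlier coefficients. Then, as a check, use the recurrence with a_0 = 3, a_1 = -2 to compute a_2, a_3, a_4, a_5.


Substitute y = sum_n a_n x^n.
y''(x) has coefficient (n+2)(n+1) a_{n+2} at x^n;
-3 x y'(x) has coefficient -3 n a_n at x^n (shift);
y(x) has coefficient 1 a_n at x^n.
Matching x^n: (n+2)(n+1) a_{n+2} + (-3n + 1) a_n = 0.
Thus a_{n+2} = (3n - 1) / ((n+1)(n+2)) * a_n.

Check with a_0 = 3, a_1 = -2 (apply the recurrence for n = 0, 1, 2, 3): a_0 = 3, a_1 = -2, a_2 = -3/2, a_3 = -2/3, a_4 = -5/8, a_5 = -4/15.

a_(n+2) = (3n - 1) / ((n+1)(n+2)) * a_n; check: a_0 = 3, a_1 = -2, a_2 = -3/2, a_3 = -2/3, a_4 = -5/8, a_5 = -4/15


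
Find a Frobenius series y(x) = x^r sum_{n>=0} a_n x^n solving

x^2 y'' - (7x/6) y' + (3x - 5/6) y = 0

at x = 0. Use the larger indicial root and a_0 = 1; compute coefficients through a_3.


Write in Frobenius form y'' + (p(x)/x) y' + (q(x)/x^2) y = 0:
  p(x) = -7/6,  q(x) = 3x - 5/6.
Indicial equation: r(r-1) + (-7/6) r + (-5/6) = 0 -> roots r_1 = 5/2, r_2 = -1/3.
Take r = r_1 = 5/2. Let y(x) = x^r sum_{n>=0} a_n x^n with a_0 = 1.
Substitute y = x^r sum a_n x^n and match x^{r+n}. The recurrence is
  D(n) a_n + 3 a_{n-1} = 0,  where D(n) = (r+n)(r+n-1) + (-7/6)(r+n) + (-5/6).
  a_n = -3 / D(n) * a_{n-1}.
Since the indicial polynomial factors as (r - r_1)(r - r_2), D(n) = (r_1 + n - r_1)(r_1 + n - r_2) = n(n + 17/6).
Evaluating step by step (a_0 = 1):
  n = 1: D(1) = 1(1 + 17/6) = 23/6; numerator = -3(1) = -3; a_1 = (-3)/(23/6) = -18/23
  n = 2: D(2) = 2(2 + 17/6) = 29/3; numerator = -3(-18/23) = 54/23; a_2 = (54/23)/(29/3) = 162/667
  n = 3: D(3) = 3(3 + 17/6) = 35/2; numerator = -3(162/667) = -486/667; a_3 = (-486/667)/(35/2) = -972/23345

r = 5/2; a_0 = 1; a_1 = -18/23; a_2 = 162/667; a_3 = -972/23345


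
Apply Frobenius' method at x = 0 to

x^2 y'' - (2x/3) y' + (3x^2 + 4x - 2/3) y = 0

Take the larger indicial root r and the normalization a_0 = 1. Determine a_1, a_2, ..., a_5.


Write in Frobenius form y'' + (p(x)/x) y' + (q(x)/x^2) y = 0:
  p(x) = -2/3,  q(x) = 3x^2 + 4x - 2/3.
Indicial equation: r(r-1) + (-2/3) r + (-2/3) = 0 -> roots r_1 = 2, r_2 = -1/3.
Take r = r_1 = 2. Let y(x) = x^r sum_{n>=0} a_n x^n with a_0 = 1.
Substitute y = x^r sum a_n x^n and match x^{r+n}. The recurrence is
  D(n) a_n + 4 a_{n-1} + 3 a_{n-2} = 0,  where D(n) = (r+n)(r+n-1) + (-2/3)(r+n) + (-2/3).
  a_n = [-4 a_{n-1} - 3 a_{n-2}] / D(n).
Since the indicial polynomial factors as (r - r_1)(r - r_2), D(n) = (r_1 + n - r_1)(r_1 + n - r_2) = n(n + 7/3).
Evaluating step by step (a_0 = 1):
  n = 1: D(1) = 1(1 + 7/3) = 10/3; numerator = -4(1) = -4; a_1 = (-4)/(10/3) = -6/5
  n = 2: D(2) = 2(2 + 7/3) = 26/3; numerator = -4(-6/5) - 3(1) = 9/5; a_2 = (9/5)/(26/3) = 27/130
  n = 3: D(3) = 3(3 + 7/3) = 16; numerator = -4(27/130) - 3(-6/5) = 36/13; a_3 = (36/13)/(16) = 9/52
  n = 4: D(4) = 4(4 + 7/3) = 76/3; numerator = -4(9/52) - 3(27/130) = -171/130; a_4 = (-171/130)/(76/3) = -27/520
  n = 5: D(5) = 5(5 + 7/3) = 110/3; numerator = -4(-27/520) - 3(9/52) = -81/260; a_5 = (-81/260)/(110/3) = -243/28600

r = 2; a_0 = 1; a_1 = -6/5; a_2 = 27/130; a_3 = 9/52; a_4 = -27/520; a_5 = -243/28600


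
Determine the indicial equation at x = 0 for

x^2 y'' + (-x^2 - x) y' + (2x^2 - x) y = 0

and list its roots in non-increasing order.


Divide by x^2 to reach normal form y'' + P_1(x) y' + P_2(x) y = 0 with P_1(x) = -1 - 1/x and P_2(x) = 2 - 1/x.
x = 0 is a singular point because the y'-coefficient -1 - 1/x has a pole at x = 0 and the y-coefficient 2 - 1/x has a pole at x = 0.
It is a regular singular point because x P_1(x) = p(x) = -x - 1 and x^2 P_2(x) = q(x) = 2x^2 - x are polynomials, hence analytic at x = 0.
p(0) = -1,  q(0) = 0.
Indicial equation: r(r-1) + p(0) r + q(0) = 0, i.e. r^2 + (p(0) - 1) r + q(0) = 0, i.e. r^2 - 2 r = 0.
Discriminant: (-2)^2 - 4(0) = 4, so r = (2 ± 2)/2.
Solving: r_1 = 2, r_2 = 0.

indicial: r^2 - 2 r = 0; roots r_1 = 2, r_2 = 0


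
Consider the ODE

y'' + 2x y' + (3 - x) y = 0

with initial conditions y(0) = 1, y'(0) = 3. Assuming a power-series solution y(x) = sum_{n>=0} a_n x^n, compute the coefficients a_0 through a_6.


Ansatz: y(x) = sum_{n>=0} a_n x^n, so y'(x) = sum_{n>=1} n a_n x^(n-1) and y''(x) = sum_{n>=2} n(n-1) a_n x^(n-2).
Substitute into P(x) y'' + Q(x) y' + R(x) y = 0 with P(x) = 1, Q(x) = 2x, R(x) = 3 - x, and match powers of x.
Initial conditions: a_0 = 1, a_1 = 3.
Setting the coefficient of each power of x to zero and solving order by order (substituting the coefficients already found):
  x^0: 2 a_2 + 3 a_0 = 0  ->  2 a_2 = -3 a_0 = -3  ->  a_2 = -3/2
  x^1: 6 a_3 + 5 a_1 - a_0 = 0  ->  6 a_3 = -5 a_1 + a_0 = -14  ->  a_3 = -7/3
  x^2: 12 a_4 + 7 a_2 - a_1 = 0  ->  12 a_4 = -7 a_2 + a_1 = 27/2  ->  a_4 = 9/8
  x^3: 20 a_5 + 9 a_3 - a_2 = 0  ->  20 a_5 = -9 a_3 + a_2 = 39/2  ->  a_5 = 39/40
  x^4: 30 a_6 + 11 a_4 - a_3 = 0  ->  30 a_6 = -11 a_4 + a_3 = -353/24  ->  a_6 = -353/720
Truncated series: y(x) = 1 + 3 x - (3/2) x^2 - (7/3) x^3 + (9/8) x^4 + (39/40) x^5 - (353/720) x^6 + O(x^7).

a_0 = 1; a_1 = 3; a_2 = -3/2; a_3 = -7/3; a_4 = 9/8; a_5 = 39/40; a_6 = -353/720


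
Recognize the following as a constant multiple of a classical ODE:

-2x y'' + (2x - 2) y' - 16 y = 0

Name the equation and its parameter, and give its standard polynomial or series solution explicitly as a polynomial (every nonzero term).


All three coefficients share the factor -2; dividing through by -2 gives  x y'' + (1 - x) y' + 8 y = 0.
This matches the Laguerre equation x y'' + (1 - x) y' + n y = 0 with n = 8; the polynomial solution is L_8(x).
With y = sum_k a_k x^k, matching x^k gives (k+1)k a_{k+1} + (k+1) a_{k+1} - k a_k + n a_k = 0, i.e. (k+1)^2 a_{k+1} = (k - n) a_k = (k - 8) a_k. The right side vanishes at k = 8, so the series terminates at degree 8.
Standard normalization L_n(0) = 1 gives a_0 = 1. Work upward with a_{k+1} = (k - 8) a_k / (k+1)^2:
  a_1 = (0 - 8)(1) / 1^2 = -8/1 = -8
  a_2 = (1 - 8)(-8) / 2^2 = 56/4 = 14
  a_3 = (2 - 8)(14) / 3^2 = -84/9 = -28/3
  a_4 = (3 - 8)(-28/3) / 4^2 = (140/3)/16 = 35/12
  a_5 = (4 - 8)(35/12) / 5^2 = (-35/3)/25 = -7/15
  a_6 = (5 - 8)(-7/15) / 6^2 = (7/5)/36 = 7/180
  a_7 = (6 - 8)(7/180) / 7^2 = (-7/90)/49 = -1/630
  a_8 = (7 - 8)(-1/630) / 8^2 = (1/630)/64 = 1/40320
Hence L_8(x) = x^8/40320 - x^7/630 + 7 x^6/180 - 7 x^5/15 + 35 x^4/12 - 28 x^3/3 + 14 x^2 - 8 x + 1.

L_8(x); series = x^8/40320 - x^7/630 + 7 x^6/180 - 7 x^5/15 + 35 x^4/12 - 28 x^3/3 + 14 x^2 - 8 x + 1


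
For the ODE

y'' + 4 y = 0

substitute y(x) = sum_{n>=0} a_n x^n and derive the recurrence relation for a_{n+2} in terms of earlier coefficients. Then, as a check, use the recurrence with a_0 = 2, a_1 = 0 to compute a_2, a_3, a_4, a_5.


Substitute y = sum_n a_n x^n into y'' + (const) y = 0.
y''(x) = sum_{n>=0} (n+2)(n+1) a_{n+2} x^n.
The ODE becomes sum_n [(n+2)(n+1) a_{n+2} + 4 a_n] x^n = 0.
Setting each coefficient to zero gives the recurrence:
  (n+2)(n+1) a_{n+2} + 4 a_n = 0,
  a_{n+2} = -4 / ((n+1)(n+2)) a_n.

Check with a_0 = 2, a_1 = 0 (apply the recurrence for n = 0, 1, 2, 3): a_0 = 2, a_1 = 0, a_2 = -4, a_3 = 0, a_4 = 4/3, a_5 = 0.

a_{n+2} = -4/((n+1)(n+2)) * a_n; check: a_0 = 2, a_1 = 0, a_2 = -4, a_3 = 0, a_4 = 4/3, a_5 = 0


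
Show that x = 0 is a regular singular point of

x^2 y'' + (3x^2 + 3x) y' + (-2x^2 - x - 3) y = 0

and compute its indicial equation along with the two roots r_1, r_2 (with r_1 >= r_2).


Divide by x^2 to reach normal form y'' + P_1(x) y' + P_2(x) y = 0 with P_1(x) = 3 + 3/x and P_2(x) = -2 - 1/x - 3/x^2.
x = 0 is a singular point because the y'-coefficient 3 + 3/x has a pole at x = 0 and the y-coefficient -2 - 1/x - 3/x^2 has a pole at x = 0.
It is a regular singular point because x P_1(x) = p(x) = 3x + 3 and x^2 P_2(x) = q(x) = -2x^2 - x - 3 are polynomials, hence analytic at x = 0.
p(0) = 3,  q(0) = -3.
Indicial equation: r(r-1) + p(0) r + q(0) = 0, i.e. r^2 + (p(0) - 1) r + q(0) = 0, i.e. r^2 + 2 r - 3 = 0.
Discriminant: (2)^2 - 4(-3) = 16, so r = (-2 ± 4)/2.
Solving: r_1 = 1, r_2 = -3.

indicial: r^2 + 2 r - 3 = 0; roots r_1 = 1, r_2 = -3


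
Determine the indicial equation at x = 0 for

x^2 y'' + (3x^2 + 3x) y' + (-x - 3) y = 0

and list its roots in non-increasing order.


Divide by x^2 to reach normal form y'' + P_1(x) y' + P_2(x) y = 0 with P_1(x) = 3 + 3/x and P_2(x) = -1/x - 3/x^2.
x = 0 is a singular point because the y'-coefficient 3 + 3/x has a pole at x = 0 and the y-coefficient -1/x - 3/x^2 has a pole at x = 0.
It is a regular singular point because x P_1(x) = p(x) = 3x + 3 and x^2 P_2(x) = q(x) = -x - 3 are polynomials, hence analytic at x = 0.
p(0) = 3,  q(0) = -3.
Indicial equation: r(r-1) + p(0) r + q(0) = 0, i.e. r^2 + (p(0) - 1) r + q(0) = 0, i.e. r^2 + 2 r - 3 = 0.
Discriminant: (2)^2 - 4(-3) = 16, so r = (-2 ± 4)/2.
Solving: r_1 = 1, r_2 = -3.

indicial: r^2 + 2 r - 3 = 0; roots r_1 = 1, r_2 = -3


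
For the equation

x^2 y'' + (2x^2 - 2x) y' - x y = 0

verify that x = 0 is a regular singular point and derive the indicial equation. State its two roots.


Divide by x^2 to reach normal form y'' + P_1(x) y' + P_2(x) y = 0 with P_1(x) = 2 - 2/x and P_2(x) = -1/x.
x = 0 is a singular point because the y'-coefficient 2 - 2/x has a pole at x = 0 and the y-coefficient -1/x has a pole at x = 0.
It is a regular singular point because x P_1(x) = p(x) = 2x - 2 and x^2 P_2(x) = q(x) = -x are polynomials, hence analytic at x = 0.
p(0) = -2,  q(0) = 0.
Indicial equation: r(r-1) + p(0) r + q(0) = 0, i.e. r^2 + (p(0) - 1) r + q(0) = 0, i.e. r^2 - 3 r = 0.
Discriminant: (-3)^2 - 4(0) = 9, so r = (3 ± 3)/2.
Solving: r_1 = 3, r_2 = 0.

indicial: r^2 - 3 r = 0; roots r_1 = 3, r_2 = 0


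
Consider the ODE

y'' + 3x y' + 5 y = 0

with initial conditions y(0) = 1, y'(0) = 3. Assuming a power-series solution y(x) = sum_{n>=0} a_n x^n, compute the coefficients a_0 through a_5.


Ansatz: y(x) = sum_{n>=0} a_n x^n, so y'(x) = sum_{n>=1} n a_n x^(n-1) and y''(x) = sum_{n>=2} n(n-1) a_n x^(n-2).
Substitute into P(x) y'' + Q(x) y' + R(x) y = 0 with P(x) = 1, Q(x) = 3x, R(x) = 5, and match powers of x.
Initial conditions: a_0 = 1, a_1 = 3.
Setting the coefficient of each power of x to zero and solving order by order (substituting the coefficients already found):
  x^0: 2 a_2 + 5 a_0 = 0  ->  2 a_2 = -5 a_0 = -5  ->  a_2 = -5/2
  x^1: 6 a_3 + 8 a_1 = 0  ->  6 a_3 = -8 a_1 = -24  ->  a_3 = -4
  x^2: 12 a_4 + 11 a_2 = 0  ->  12 a_4 = -11 a_2 = 55/2  ->  a_4 = 55/24
  x^3: 20 a_5 + 14 a_3 = 0  ->  20 a_5 = -14 a_3 = 56  ->  a_5 = 14/5
Truncated series: y(x) = 1 + 3 x - (5/2) x^2 - 4 x^3 + (55/24) x^4 + (14/5) x^5 + O(x^6).

a_0 = 1; a_1 = 3; a_2 = -5/2; a_3 = -4; a_4 = 55/24; a_5 = 14/5


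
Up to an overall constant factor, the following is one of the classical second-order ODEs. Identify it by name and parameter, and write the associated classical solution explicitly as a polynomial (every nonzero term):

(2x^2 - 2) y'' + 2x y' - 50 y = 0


All three coefficients share the factor -2; dividing through by -2 gives  (1 - x^2) y'' - x y' + 25 y = 0.
This matches the Chebyshev equation (1 - x^2) y'' - x y' + n^2 y = 0 (note the -x y' term, not -2x y') with n^2 = 25, so n = 5; the polynomial solution is T_5(x).
With y = sum_k a_k x^k, matching x^k gives (k+2)(k+1) a_{k+2} = (k^2 - n^2) a_k = (k - 5)(k + 5) a_k. The right side vanishes at k = 5, so the series with the parity of 5 terminates at degree 5.
Standard normalization: leading coefficient of T_n is 2^(n-1), so a_5 = 2^4 = 16. Work downward with a_k = (k+1)(k+2) a_{k+2} / ((k - 5)(k + 5)):
  a_3 = (4)(5)(16) / ((3 - 5)(3 + 5)) = 320/(-16) = -20
  a_1 = (2)(3)(-20) / ((1 - 5)(1 + 5)) = -120/(-24) = 5
Hence T_5(x) = 16 x^5 - 20 x^3 + 5 x.

T_5(x); series = 16 x^5 - 20 x^3 + 5 x


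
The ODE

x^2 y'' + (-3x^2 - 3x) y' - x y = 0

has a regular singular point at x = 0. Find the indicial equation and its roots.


Divide by x^2 to reach normal form y'' + P_1(x) y' + P_2(x) y = 0 with P_1(x) = -3 - 3/x and P_2(x) = -1/x.
x = 0 is a singular point because the y'-coefficient -3 - 3/x has a pole at x = 0 and the y-coefficient -1/x has a pole at x = 0.
It is a regular singular point because x P_1(x) = p(x) = -3x - 3 and x^2 P_2(x) = q(x) = -x are polynomials, hence analytic at x = 0.
p(0) = -3,  q(0) = 0.
Indicial equation: r(r-1) + p(0) r + q(0) = 0, i.e. r^2 + (p(0) - 1) r + q(0) = 0, i.e. r^2 - 4 r = 0.
Discriminant: (-4)^2 - 4(0) = 16, so r = (4 ± 4)/2.
Solving: r_1 = 4, r_2 = 0.

indicial: r^2 - 4 r = 0; roots r_1 = 4, r_2 = 0


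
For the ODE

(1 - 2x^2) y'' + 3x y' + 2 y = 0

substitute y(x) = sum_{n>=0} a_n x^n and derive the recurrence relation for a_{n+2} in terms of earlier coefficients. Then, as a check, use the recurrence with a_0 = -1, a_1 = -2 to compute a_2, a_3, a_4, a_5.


Substitute y = sum_n a_n x^n.
(1 - 2 x^2) y'' contributes (n+2)(n+1) a_{n+2} - 2 n(n-1) a_n at x^n.
3 x y'(x) contributes 3 n a_n at x^n.
2 y(x) contributes 2 a_n at x^n.
Matching x^n: (n+2)(n+1) a_{n+2} + (-2 n(n-1) + 3 n + 2) a_n = 0.
Thus a_{n+2} = (2 n(n-1) - 3 n - 2) / ((n+1)(n+2)) * a_n.

Check with a_0 = -1, a_1 = -2 (apply the recurrence for n = 0, 1, 2, 3): a_0 = -1, a_1 = -2, a_2 = 1, a_3 = 5/3, a_4 = -1/3, a_5 = 1/12.

a_(n+2) = (2 n(n-1) - 3 n - 2) / ((n+1)(n+2)) * a_n; check: a_0 = -1, a_1 = -2, a_2 = 1, a_3 = 5/3, a_4 = -1/3, a_5 = 1/12


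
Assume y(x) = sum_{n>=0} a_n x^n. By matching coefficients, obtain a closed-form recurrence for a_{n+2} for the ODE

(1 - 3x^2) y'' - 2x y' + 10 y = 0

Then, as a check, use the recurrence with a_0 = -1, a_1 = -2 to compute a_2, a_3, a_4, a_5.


Substitute y = sum_n a_n x^n.
(1 - 3 x^2) y'' contributes (n+2)(n+1) a_{n+2} - 3 n(n-1) a_n at x^n.
-2 x y'(x) contributes -2 n a_n at x^n.
10 y(x) contributes 10 a_n at x^n.
Matching x^n: (n+2)(n+1) a_{n+2} + (-3 n(n-1) - 2 n + 10) a_n = 0.
Thus a_{n+2} = (3 n(n-1) + 2 n - 10) / ((n+1)(n+2)) * a_n.

Check with a_0 = -1, a_1 = -2 (apply the recurrence for n = 0, 1, 2, 3): a_0 = -1, a_1 = -2, a_2 = 5, a_3 = 8/3, a_4 = 0, a_5 = 28/15.

a_(n+2) = (3 n(n-1) + 2 n - 10) / ((n+1)(n+2)) * a_n; check: a_0 = -1, a_1 = -2, a_2 = 5, a_3 = 8/3, a_4 = 0, a_5 = 28/15


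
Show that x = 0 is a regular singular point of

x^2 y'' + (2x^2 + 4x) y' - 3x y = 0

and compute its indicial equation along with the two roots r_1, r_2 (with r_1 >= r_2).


Divide by x^2 to reach normal form y'' + P_1(x) y' + P_2(x) y = 0 with P_1(x) = 2 + 4/x and P_2(x) = -3/x.
x = 0 is a singular point because the y'-coefficient 2 + 4/x has a pole at x = 0 and the y-coefficient -3/x has a pole at x = 0.
It is a regular singular point because x P_1(x) = p(x) = 2x + 4 and x^2 P_2(x) = q(x) = -3x are polynomials, hence analytic at x = 0.
p(0) = 4,  q(0) = 0.
Indicial equation: r(r-1) + p(0) r + q(0) = 0, i.e. r^2 + (p(0) - 1) r + q(0) = 0, i.e. r^2 + 3 r = 0.
Discriminant: (3)^2 - 4(0) = 9, so r = (-3 ± 3)/2.
Solving: r_1 = 0, r_2 = -3.

indicial: r^2 + 3 r = 0; roots r_1 = 0, r_2 = -3


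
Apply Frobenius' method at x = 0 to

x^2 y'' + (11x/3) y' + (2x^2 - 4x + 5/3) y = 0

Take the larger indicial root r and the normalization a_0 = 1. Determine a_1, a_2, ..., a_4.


Write in Frobenius form y'' + (p(x)/x) y' + (q(x)/x^2) y = 0:
  p(x) = 11/3,  q(x) = 2x^2 - 4x + 5/3.
Indicial equation: r(r-1) + (11/3) r + (5/3) = 0 -> roots r_1 = -1, r_2 = -5/3.
Take r = r_1 = -1. Let y(x) = x^r sum_{n>=0} a_n x^n with a_0 = 1.
Substitute y = x^r sum a_n x^n and match x^{r+n}. The recurrence is
  D(n) a_n - 4 a_{n-1} + 2 a_{n-2} = 0,  where D(n) = (r+n)(r+n-1) + (11/3)(r+n) + (5/3).
  a_n = [4 a_{n-1} - 2 a_{n-2}] / D(n).
Since the indicial polynomial factors as (r - r_1)(r - r_2), D(n) = (r_1 + n - r_1)(r_1 + n - r_2) = n(n + 2/3).
Evaluating step by step (a_0 = 1):
  n = 1: D(1) = 1(1 + 2/3) = 5/3; numerator = 4(1) = 4; a_1 = (4)/(5/3) = 12/5
  n = 2: D(2) = 2(2 + 2/3) = 16/3; numerator = 4(12/5) - 2(1) = 38/5; a_2 = (38/5)/(16/3) = 57/40
  n = 3: D(3) = 3(3 + 2/3) = 11; numerator = 4(57/40) - 2(12/5) = 9/10; a_3 = (9/10)/(11) = 9/110
  n = 4: D(4) = 4(4 + 2/3) = 56/3; numerator = 4(9/110) - 2(57/40) = -111/44; a_4 = (-111/44)/(56/3) = -333/2464

r = -1; a_0 = 1; a_1 = 12/5; a_2 = 57/40; a_3 = 9/110; a_4 = -333/2464


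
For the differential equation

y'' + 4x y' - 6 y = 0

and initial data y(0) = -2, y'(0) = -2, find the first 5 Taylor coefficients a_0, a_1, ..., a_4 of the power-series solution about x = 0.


Ansatz: y(x) = sum_{n>=0} a_n x^n, so y'(x) = sum_{n>=1} n a_n x^(n-1) and y''(x) = sum_{n>=2} n(n-1) a_n x^(n-2).
Substitute into P(x) y'' + Q(x) y' + R(x) y = 0 with P(x) = 1, Q(x) = 4x, R(x) = -6, and match powers of x.
Initial conditions: a_0 = -2, a_1 = -2.
Setting the coefficient of each power of x to zero and solving order by order (substituting the coefficients already found):
  x^0: 2 a_2 - 6 a_0 = 0  ->  2 a_2 = 6 a_0 = -12  ->  a_2 = -6
  x^1: 6 a_3 - 2 a_1 = 0  ->  6 a_3 = 2 a_1 = -4  ->  a_3 = -2/3
  x^2: 12 a_4 + 2 a_2 = 0  ->  12 a_4 = -2 a_2 = 12  ->  a_4 = 1
Truncated series: y(x) = -2 - 2 x - 6 x^2 - (2/3) x^3 + x^4 + O(x^5).

a_0 = -2; a_1 = -2; a_2 = -6; a_3 = -2/3; a_4 = 1


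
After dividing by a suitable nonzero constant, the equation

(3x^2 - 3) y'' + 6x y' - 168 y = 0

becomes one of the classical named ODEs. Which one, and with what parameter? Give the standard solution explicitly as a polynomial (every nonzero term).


All three coefficients share the factor -3; dividing through by -3 gives  (1 - x^2) y'' - 2x y' + 56 y = 0.
This matches the Legendre equation (1 - x^2) y'' - 2x y' + n(n+1) y = 0 (note the -2x y' term) with n(n+1) = 56, so n = 7; the polynomial solution is P_7(x).
With y = sum_k a_k x^k, matching x^k gives (k+2)(k+1) a_{k+2} = [k(k+1) - n(n+1)] a_k = (k - 7)(k + 8) a_k. The right side vanishes at k = 7, so the series with the parity of 7 terminates at degree 7.
Standard normalization (P_n(1) = 1): leading coefficient (2n)!/(2^n (n!)^2) = 87178291200/(128*25401600) = 429/16, so a_7 = 429/16. Work downward with a_k = (k+1)(k+2) a_{k+2} / ((k - 7)(k + 8)):
  a_5 = (6)(7)(429/16) / ((5 - 7)(5 + 8)) = (9009/8)/(-26) = -693/16
  a_3 = (4)(5)(-693/16) / ((3 - 7)(3 + 8)) = (-3465/4)/(-44) = 315/16
  a_1 = (2)(3)(315/16) / ((1 - 7)(1 + 8)) = (945/8)/(-54) = -35/16
Hence P_7(x) = 429 x^7/16 - 693 x^5/16 + 315 x^3/16 - 35 x/16.

P_7(x); series = 429 x^7/16 - 693 x^5/16 + 315 x^3/16 - 35 x/16


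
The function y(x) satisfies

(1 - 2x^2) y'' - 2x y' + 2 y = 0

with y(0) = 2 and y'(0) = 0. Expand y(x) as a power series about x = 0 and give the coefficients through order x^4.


Ansatz: y(x) = sum_{n>=0} a_n x^n, so y'(x) = sum_{n>=1} n a_n x^(n-1) and y''(x) = sum_{n>=2} n(n-1) a_n x^(n-2).
Substitute into P(x) y'' + Q(x) y' + R(x) y = 0 with P(x) = 1 - 2x^2, Q(x) = -2x, R(x) = 2, and match powers of x.
Initial conditions: a_0 = 2, a_1 = 0.
Setting the coefficient of each power of x to zero and solving order by order (substituting the coefficients already found):
  x^0: 2 a_2 + 2 a_0 = 0  ->  2 a_2 = -2 a_0 = -4  ->  a_2 = -2
  x^1: 6 a_3 = 0  ->  a_3 = 0
  x^2: 12 a_4 - 6 a_2 = 0  ->  12 a_4 = 6 a_2 = -12  ->  a_4 = -1
Truncated series: y(x) = 2 - 2 x^2 - x^4 + O(x^5).

a_0 = 2; a_1 = 0; a_2 = -2; a_3 = 0; a_4 = -1


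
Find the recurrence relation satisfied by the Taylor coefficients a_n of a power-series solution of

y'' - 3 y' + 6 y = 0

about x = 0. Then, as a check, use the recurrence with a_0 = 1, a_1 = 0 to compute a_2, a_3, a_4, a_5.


Substitute y = sum_n a_n x^n.
y''(x) has coefficient (n+2)(n+1) a_{n+2} at x^n;
-3 y'(x) has coefficient -3 (n+1) a_{n+1} at x^n;
6 y(x) has coefficient 6 a_n at x^n.
Matching x^n: (n+2)(n+1) a_{n+2} - 3 (n+1) a_{n+1} + 6 a_n = 0.
Thus a_{n+2} = [3 (n+1) a_{n+1} - 6 a_n] / ((n+1)(n+2)).

Check with a_0 = 1, a_1 = 0 (apply the recurrence for n = 0, 1, 2, 3): a_0 = 1, a_1 = 0, a_2 = -3, a_3 = -3, a_4 = -3/4, a_5 = 9/20.

a_(n+2) = [3 (n+1) a_(n+1) - 6 a_n] / ((n+1)(n+2)); check: a_0 = 1, a_1 = 0, a_2 = -3, a_3 = -3, a_4 = -3/4, a_5 = 9/20


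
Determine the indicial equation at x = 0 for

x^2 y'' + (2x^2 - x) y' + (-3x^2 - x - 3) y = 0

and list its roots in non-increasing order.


Divide by x^2 to reach normal form y'' + P_1(x) y' + P_2(x) y = 0 with P_1(x) = 2 - 1/x and P_2(x) = -3 - 1/x - 3/x^2.
x = 0 is a singular point because the y'-coefficient 2 - 1/x has a pole at x = 0 and the y-coefficient -3 - 1/x - 3/x^2 has a pole at x = 0.
It is a regular singular point because x P_1(x) = p(x) = 2x - 1 and x^2 P_2(x) = q(x) = -3x^2 - x - 3 are polynomials, hence analytic at x = 0.
p(0) = -1,  q(0) = -3.
Indicial equation: r(r-1) + p(0) r + q(0) = 0, i.e. r^2 + (p(0) - 1) r + q(0) = 0, i.e. r^2 - 2 r - 3 = 0.
Discriminant: (-2)^2 - 4(-3) = 16, so r = (2 ± 4)/2.
Solving: r_1 = 3, r_2 = -1.

indicial: r^2 - 2 r - 3 = 0; roots r_1 = 3, r_2 = -1


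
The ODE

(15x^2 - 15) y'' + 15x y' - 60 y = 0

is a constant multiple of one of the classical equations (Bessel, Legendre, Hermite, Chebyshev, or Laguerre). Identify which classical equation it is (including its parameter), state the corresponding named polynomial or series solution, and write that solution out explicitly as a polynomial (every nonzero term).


All three coefficients share the factor -15; dividing through by -15 gives  (1 - x^2) y'' - x y' + 4 y = 0.
This matches the Chebyshev equation (1 - x^2) y'' - x y' + n^2 y = 0 (note the -x y' term, not -2x y') with n^2 = 4, so n = 2; the polynomial solution is T_2(x).
With y = sum_k a_k x^k, matching x^k gives (k+2)(k+1) a_{k+2} = (k^2 - n^2) a_k = (k - 2)(k + 2) a_k. The right side vanishes at k = 2, so the series with the parity of 2 terminates at degree 2.
Standard normalization: leading coefficient of T_n is 2^(n-1), so a_2 = 2^1 = 2. Work downward with a_k = (k+1)(k+2) a_{k+2} / ((k - 2)(k + 2)):
  a_0 = (1)(2)(2) / ((0 - 2)(0 + 2)) = 4/(-4) = -1
Hence T_2(x) = 2 x^2 - 1.

T_2(x); series = 2 x^2 - 1


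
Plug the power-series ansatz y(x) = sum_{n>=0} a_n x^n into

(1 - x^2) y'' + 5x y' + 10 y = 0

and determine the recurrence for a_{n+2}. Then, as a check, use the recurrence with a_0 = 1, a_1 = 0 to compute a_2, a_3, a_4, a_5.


Substitute y = sum_n a_n x^n.
(1 - 1 x^2) y'' contributes (n+2)(n+1) a_{n+2} - n(n-1) a_n at x^n.
5 x y'(x) contributes 5 n a_n at x^n.
10 y(x) contributes 10 a_n at x^n.
Matching x^n: (n+2)(n+1) a_{n+2} + (-n(n-1) + 5 n + 10) a_n = 0.
Thus a_{n+2} = (n(n-1) - 5 n - 10) / ((n+1)(n+2)) * a_n.

Check with a_0 = 1, a_1 = 0 (apply the recurrence for n = 0, 1, 2, 3): a_0 = 1, a_1 = 0, a_2 = -5, a_3 = 0, a_4 = 15/2, a_5 = 0.

a_(n+2) = (n(n-1) - 5 n - 10) / ((n+1)(n+2)) * a_n; check: a_0 = 1, a_1 = 0, a_2 = -5, a_3 = 0, a_4 = 15/2, a_5 = 0


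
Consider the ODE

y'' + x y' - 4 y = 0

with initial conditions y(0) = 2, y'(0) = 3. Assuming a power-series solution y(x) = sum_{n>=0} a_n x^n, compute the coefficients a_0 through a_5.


Ansatz: y(x) = sum_{n>=0} a_n x^n, so y'(x) = sum_{n>=1} n a_n x^(n-1) and y''(x) = sum_{n>=2} n(n-1) a_n x^(n-2).
Substitute into P(x) y'' + Q(x) y' + R(x) y = 0 with P(x) = 1, Q(x) = x, R(x) = -4, and match powers of x.
Initial conditions: a_0 = 2, a_1 = 3.
Setting the coefficient of each power of x to zero and solving order by order (substituting the coefficients already found):
  x^0: 2 a_2 - 4 a_0 = 0  ->  2 a_2 = 4 a_0 = 8  ->  a_2 = 4
  x^1: 6 a_3 - 3 a_1 = 0  ->  6 a_3 = 3 a_1 = 9  ->  a_3 = 3/2
  x^2: 12 a_4 - 2 a_2 = 0  ->  12 a_4 = 2 a_2 = 8  ->  a_4 = 2/3
  x^3: 20 a_5 - a_3 = 0  ->  20 a_5 = a_3 = 3/2  ->  a_5 = 3/40
Truncated series: y(x) = 2 + 3 x + 4 x^2 + (3/2) x^3 + (2/3) x^4 + (3/40) x^5 + O(x^6).

a_0 = 2; a_1 = 3; a_2 = 4; a_3 = 3/2; a_4 = 2/3; a_5 = 3/40


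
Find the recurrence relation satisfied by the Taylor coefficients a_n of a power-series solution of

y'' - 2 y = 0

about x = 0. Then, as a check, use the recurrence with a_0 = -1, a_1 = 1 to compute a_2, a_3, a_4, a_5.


Substitute y = sum_n a_n x^n into y'' + (const) y = 0.
y''(x) = sum_{n>=0} (n+2)(n+1) a_{n+2} x^n.
The ODE becomes sum_n [(n+2)(n+1) a_{n+2} - 2 a_n] x^n = 0.
Setting each coefficient to zero gives the recurrence:
  (n+2)(n+1) a_{n+2} - 2 a_n = 0,
  a_{n+2} = 2 / ((n+1)(n+2)) a_n.

Check with a_0 = -1, a_1 = 1 (apply the recurrence for n = 0, 1, 2, 3): a_0 = -1, a_1 = 1, a_2 = -1, a_3 = 1/3, a_4 = -1/6, a_5 = 1/30.

a_{n+2} = 2/((n+1)(n+2)) * a_n; check: a_0 = -1, a_1 = 1, a_2 = -1, a_3 = 1/3, a_4 = -1/6, a_5 = 1/30


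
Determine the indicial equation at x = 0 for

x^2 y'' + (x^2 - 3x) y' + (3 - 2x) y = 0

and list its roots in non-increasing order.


Divide by x^2 to reach normal form y'' + P_1(x) y' + P_2(x) y = 0 with P_1(x) = 1 - 3/x and P_2(x) = -2/x + 3/x^2.
x = 0 is a singular point because the y'-coefficient 1 - 3/x has a pole at x = 0 and the y-coefficient -2/x + 3/x^2 has a pole at x = 0.
It is a regular singular point because x P_1(x) = p(x) = x - 3 and x^2 P_2(x) = q(x) = 3 - 2x are polynomials, hence analytic at x = 0.
p(0) = -3,  q(0) = 3.
Indicial equation: r(r-1) + p(0) r + q(0) = 0, i.e. r^2 + (p(0) - 1) r + q(0) = 0, i.e. r^2 - 4 r + 3 = 0.
Discriminant: (-4)^2 - 4(3) = 4, so r = (4 ± 2)/2.
Solving: r_1 = 3, r_2 = 1.

indicial: r^2 - 4 r + 3 = 0; roots r_1 = 3, r_2 = 1
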